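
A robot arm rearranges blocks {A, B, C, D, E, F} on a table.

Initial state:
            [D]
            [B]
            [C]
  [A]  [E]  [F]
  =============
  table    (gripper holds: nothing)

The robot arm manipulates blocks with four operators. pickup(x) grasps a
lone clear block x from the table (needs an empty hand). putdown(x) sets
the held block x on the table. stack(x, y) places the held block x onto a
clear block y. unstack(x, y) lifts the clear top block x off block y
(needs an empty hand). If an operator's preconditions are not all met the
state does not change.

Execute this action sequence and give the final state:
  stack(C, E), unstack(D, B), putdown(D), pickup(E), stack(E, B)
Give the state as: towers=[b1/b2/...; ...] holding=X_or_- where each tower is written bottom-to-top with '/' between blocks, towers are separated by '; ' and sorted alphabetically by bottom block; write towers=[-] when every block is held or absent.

towers=[A; D; F/C/B/E] holding=-

step 1 (stack(C, E)) [no-op]: towers=[A; E; F/C/B/D] holding=-
step 2 (unstack(D, B)): towers=[A; E; F/C/B] holding=D
step 3 (putdown(D)): towers=[A; D; E; F/C/B] holding=-
step 4 (pickup(E)): towers=[A; D; F/C/B] holding=E
step 5 (stack(E, B)): towers=[A; D; F/C/B/E] holding=-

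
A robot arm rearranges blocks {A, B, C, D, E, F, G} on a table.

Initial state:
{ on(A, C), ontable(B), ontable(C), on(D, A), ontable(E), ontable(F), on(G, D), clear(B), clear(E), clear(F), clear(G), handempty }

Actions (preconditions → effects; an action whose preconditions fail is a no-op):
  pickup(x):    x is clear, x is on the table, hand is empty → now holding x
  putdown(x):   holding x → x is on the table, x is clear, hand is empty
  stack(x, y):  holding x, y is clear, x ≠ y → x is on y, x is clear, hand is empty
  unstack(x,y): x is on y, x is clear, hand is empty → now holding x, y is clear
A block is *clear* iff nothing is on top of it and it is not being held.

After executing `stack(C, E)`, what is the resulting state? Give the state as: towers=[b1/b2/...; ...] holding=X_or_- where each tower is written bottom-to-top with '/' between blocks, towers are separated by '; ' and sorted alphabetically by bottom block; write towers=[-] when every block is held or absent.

towers=[B; C/A/D/G; E; F] holding=-

before: towers=[B; C/A/D/G; E; F] holding=-
pre[stack(C, E)]: holding(C) fail, clear(E) ok, C≠E ok
holding(C) unmet → stack(C, E) is a no-op
after:  towers=[B; C/A/D/G; E; F] holding=-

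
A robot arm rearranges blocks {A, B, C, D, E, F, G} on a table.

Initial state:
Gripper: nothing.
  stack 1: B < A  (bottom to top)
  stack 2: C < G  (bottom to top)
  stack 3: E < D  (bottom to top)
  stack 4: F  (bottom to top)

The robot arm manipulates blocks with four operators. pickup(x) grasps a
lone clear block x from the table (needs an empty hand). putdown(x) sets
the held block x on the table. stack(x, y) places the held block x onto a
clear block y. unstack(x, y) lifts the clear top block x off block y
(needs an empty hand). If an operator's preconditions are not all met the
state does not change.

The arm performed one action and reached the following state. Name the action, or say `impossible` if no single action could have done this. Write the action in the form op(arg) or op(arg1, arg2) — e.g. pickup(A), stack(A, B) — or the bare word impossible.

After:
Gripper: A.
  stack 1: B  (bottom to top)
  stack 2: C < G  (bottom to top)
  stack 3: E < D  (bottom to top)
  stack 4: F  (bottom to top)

unstack(A, B)

target: towers=[B; C/G; E/D; F] holding=A
         pickup(F) → towers=[B/A; C/G; E/D] holding=F
     unstack(G, C) → towers=[B/A; C; E/D; F] holding=G
     unstack(D, E) → towers=[B/A; C/G; E; F] holding=D
     unstack(A, B) → towers=[B; C/G; E/D; F] holding=A  ← match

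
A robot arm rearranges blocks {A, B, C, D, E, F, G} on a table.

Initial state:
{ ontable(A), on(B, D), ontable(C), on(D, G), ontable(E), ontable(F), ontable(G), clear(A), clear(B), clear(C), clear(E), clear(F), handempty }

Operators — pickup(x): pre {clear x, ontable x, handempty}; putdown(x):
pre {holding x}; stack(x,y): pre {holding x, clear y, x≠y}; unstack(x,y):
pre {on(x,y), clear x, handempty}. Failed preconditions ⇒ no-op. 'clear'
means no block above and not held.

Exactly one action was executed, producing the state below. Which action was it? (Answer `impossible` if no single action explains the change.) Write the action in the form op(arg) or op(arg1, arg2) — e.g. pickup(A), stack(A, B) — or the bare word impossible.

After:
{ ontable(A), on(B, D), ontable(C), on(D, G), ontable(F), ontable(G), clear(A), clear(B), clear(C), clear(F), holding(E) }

target: towers=[A; C; F; G/D/B] holding=E
     unstack(B, D) → towers=[A; C; E; F; G/D] holding=B
         pickup(F) → towers=[A; C; E; G/D/B] holding=F
         pickup(A) → towers=[C; E; F; G/D/B] holding=A
         pickup(E) → towers=[A; C; F; G/D/B] holding=E  ← match
         pickup(C) → towers=[A; E; F; G/D/B] holding=C

pickup(E)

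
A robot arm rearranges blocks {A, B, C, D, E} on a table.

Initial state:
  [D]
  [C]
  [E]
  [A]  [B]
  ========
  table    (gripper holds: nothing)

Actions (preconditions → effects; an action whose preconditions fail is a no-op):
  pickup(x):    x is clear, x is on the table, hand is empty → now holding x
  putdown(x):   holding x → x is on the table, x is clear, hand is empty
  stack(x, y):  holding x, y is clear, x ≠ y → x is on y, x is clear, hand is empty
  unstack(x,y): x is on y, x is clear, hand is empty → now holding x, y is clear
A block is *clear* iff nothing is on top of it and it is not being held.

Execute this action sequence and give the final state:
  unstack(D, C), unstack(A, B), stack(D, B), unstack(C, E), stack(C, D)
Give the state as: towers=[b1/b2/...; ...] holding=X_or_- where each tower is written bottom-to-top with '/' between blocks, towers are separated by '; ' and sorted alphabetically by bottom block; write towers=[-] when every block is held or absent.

step 1 (unstack(D, C)): towers=[A/E/C; B] holding=D
step 2 (unstack(A, B)) [no-op]: towers=[A/E/C; B] holding=D
step 3 (stack(D, B)): towers=[A/E/C; B/D] holding=-
step 4 (unstack(C, E)): towers=[A/E; B/D] holding=C
step 5 (stack(C, D)): towers=[A/E; B/D/C] holding=-

towers=[A/E; B/D/C] holding=-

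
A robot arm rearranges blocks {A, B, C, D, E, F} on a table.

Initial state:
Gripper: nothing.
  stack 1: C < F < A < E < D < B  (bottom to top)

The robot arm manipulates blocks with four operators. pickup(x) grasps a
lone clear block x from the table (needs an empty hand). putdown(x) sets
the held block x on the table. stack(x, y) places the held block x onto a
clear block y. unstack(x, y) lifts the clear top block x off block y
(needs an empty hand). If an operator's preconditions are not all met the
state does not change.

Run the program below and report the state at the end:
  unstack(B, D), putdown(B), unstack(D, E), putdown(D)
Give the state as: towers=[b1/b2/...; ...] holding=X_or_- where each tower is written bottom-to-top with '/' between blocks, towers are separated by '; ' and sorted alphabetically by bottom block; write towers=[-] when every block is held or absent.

towers=[B; C/F/A/E; D] holding=-

step 1 (unstack(B, D)): towers=[C/F/A/E/D] holding=B
step 2 (putdown(B)): towers=[B; C/F/A/E/D] holding=-
step 3 (unstack(D, E)): towers=[B; C/F/A/E] holding=D
step 4 (putdown(D)): towers=[B; C/F/A/E; D] holding=-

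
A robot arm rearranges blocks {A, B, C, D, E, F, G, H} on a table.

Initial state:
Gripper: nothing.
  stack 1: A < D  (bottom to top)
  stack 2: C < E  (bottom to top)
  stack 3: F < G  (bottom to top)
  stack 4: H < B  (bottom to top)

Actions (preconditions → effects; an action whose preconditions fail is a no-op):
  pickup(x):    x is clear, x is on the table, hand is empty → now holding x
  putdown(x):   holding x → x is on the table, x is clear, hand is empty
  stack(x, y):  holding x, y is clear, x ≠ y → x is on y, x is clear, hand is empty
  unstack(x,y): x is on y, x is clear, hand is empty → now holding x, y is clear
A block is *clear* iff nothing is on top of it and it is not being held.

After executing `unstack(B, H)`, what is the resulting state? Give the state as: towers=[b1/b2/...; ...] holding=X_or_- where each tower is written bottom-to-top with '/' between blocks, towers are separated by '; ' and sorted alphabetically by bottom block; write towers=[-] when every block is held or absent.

before: towers=[A/D; C/E; F/G; H/B] holding=-
pre[unstack(B, H)]: on(B,H) ✓, clear(B) ✓, handempty ✓
all met → apply unstack(B, H)
after:  towers=[A/D; C/E; F/G; H] holding=B

towers=[A/D; C/E; F/G; H] holding=B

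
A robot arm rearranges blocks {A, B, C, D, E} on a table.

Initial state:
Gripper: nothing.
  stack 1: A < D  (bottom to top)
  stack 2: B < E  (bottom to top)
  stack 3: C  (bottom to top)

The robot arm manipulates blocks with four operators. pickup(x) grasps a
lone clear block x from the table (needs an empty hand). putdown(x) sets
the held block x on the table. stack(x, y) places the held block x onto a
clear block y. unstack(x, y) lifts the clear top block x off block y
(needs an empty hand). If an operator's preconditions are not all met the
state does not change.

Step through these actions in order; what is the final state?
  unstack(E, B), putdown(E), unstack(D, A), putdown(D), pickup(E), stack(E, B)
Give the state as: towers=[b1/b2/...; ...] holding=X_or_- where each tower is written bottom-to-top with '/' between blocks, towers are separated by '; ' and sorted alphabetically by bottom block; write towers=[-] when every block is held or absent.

step 1 (unstack(E, B)): towers=[A/D; B; C] holding=E
step 2 (putdown(E)): towers=[A/D; B; C; E] holding=-
step 3 (unstack(D, A)): towers=[A; B; C; E] holding=D
step 4 (putdown(D)): towers=[A; B; C; D; E] holding=-
step 5 (pickup(E)): towers=[A; B; C; D] holding=E
step 6 (stack(E, B)): towers=[A; B/E; C; D] holding=-

towers=[A; B/E; C; D] holding=-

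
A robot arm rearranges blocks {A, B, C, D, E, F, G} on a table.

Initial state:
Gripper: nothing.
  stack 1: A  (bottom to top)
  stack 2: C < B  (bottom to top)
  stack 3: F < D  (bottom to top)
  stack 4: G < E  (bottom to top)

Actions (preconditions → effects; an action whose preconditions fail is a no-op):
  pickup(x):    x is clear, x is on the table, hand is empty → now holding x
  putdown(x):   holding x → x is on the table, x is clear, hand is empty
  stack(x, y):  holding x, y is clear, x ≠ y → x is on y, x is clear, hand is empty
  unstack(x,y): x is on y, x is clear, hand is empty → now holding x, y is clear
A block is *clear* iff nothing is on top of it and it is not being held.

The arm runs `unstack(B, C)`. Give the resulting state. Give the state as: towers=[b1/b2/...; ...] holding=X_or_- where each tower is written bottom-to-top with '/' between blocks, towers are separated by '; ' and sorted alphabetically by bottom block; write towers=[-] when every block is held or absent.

before: towers=[A; C/B; F/D; G/E] holding=-
pre[unstack(B, C)]: on(B,C) ok, clear(B) ok, handempty ok
all met → apply unstack(B, C)
after:  towers=[A; C; F/D; G/E] holding=B

towers=[A; C; F/D; G/E] holding=B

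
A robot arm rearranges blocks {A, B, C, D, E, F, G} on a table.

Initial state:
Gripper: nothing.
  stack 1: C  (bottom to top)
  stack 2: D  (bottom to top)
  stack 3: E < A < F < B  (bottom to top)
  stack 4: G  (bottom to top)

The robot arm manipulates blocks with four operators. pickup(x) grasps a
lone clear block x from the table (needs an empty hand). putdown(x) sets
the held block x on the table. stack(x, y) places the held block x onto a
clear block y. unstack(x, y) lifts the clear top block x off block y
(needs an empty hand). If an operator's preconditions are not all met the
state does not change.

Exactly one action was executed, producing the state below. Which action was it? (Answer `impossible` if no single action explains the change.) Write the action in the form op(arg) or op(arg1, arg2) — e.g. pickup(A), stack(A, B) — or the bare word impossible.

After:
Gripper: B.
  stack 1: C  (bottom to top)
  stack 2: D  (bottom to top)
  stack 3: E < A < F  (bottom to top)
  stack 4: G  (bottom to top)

unstack(B, F)

target: towers=[C; D; E/A/F; G] holding=B
     unstack(B, F) → towers=[C; D; E/A/F; G] holding=B  ← match
         pickup(G) → towers=[C; D; E/A/F/B] holding=G
         pickup(D) → towers=[C; E/A/F/B; G] holding=D
         pickup(C) → towers=[D; E/A/F/B; G] holding=C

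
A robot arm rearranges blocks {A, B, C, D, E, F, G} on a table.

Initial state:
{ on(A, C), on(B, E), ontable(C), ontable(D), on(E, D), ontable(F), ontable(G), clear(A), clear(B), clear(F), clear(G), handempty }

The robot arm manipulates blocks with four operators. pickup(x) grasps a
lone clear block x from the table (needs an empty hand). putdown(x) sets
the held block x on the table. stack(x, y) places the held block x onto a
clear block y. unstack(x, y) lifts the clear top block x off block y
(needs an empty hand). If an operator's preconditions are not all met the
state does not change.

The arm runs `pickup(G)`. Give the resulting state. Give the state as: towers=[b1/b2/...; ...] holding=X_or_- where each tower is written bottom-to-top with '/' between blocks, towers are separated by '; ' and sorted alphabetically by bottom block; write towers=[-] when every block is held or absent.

towers=[C/A; D/E/B; F] holding=G

before: towers=[C/A; D/E/B; F; G] holding=-
pre[pickup(G)]: clear(G) ok, ontable(G) ok, handempty ok
all met → apply pickup(G)
after:  towers=[C/A; D/E/B; F] holding=G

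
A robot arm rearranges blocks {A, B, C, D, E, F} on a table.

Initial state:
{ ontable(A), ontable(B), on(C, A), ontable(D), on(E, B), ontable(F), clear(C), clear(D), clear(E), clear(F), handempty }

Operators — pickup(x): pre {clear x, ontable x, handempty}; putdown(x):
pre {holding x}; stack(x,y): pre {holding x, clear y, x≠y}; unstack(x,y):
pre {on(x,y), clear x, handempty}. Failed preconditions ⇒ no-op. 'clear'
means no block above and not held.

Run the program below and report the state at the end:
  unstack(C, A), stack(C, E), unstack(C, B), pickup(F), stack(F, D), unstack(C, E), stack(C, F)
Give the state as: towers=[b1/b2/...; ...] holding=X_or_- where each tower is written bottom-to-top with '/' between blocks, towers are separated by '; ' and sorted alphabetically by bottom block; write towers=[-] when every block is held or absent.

towers=[A; B/E; D/F/C] holding=-

step 1 (unstack(C, A)): towers=[A; B/E; D; F] holding=C
step 2 (stack(C, E)): towers=[A; B/E/C; D; F] holding=-
step 3 (unstack(C, B)) [no-op]: towers=[A; B/E/C; D; F] holding=-
step 4 (pickup(F)): towers=[A; B/E/C; D] holding=F
step 5 (stack(F, D)): towers=[A; B/E/C; D/F] holding=-
step 6 (unstack(C, E)): towers=[A; B/E; D/F] holding=C
step 7 (stack(C, F)): towers=[A; B/E; D/F/C] holding=-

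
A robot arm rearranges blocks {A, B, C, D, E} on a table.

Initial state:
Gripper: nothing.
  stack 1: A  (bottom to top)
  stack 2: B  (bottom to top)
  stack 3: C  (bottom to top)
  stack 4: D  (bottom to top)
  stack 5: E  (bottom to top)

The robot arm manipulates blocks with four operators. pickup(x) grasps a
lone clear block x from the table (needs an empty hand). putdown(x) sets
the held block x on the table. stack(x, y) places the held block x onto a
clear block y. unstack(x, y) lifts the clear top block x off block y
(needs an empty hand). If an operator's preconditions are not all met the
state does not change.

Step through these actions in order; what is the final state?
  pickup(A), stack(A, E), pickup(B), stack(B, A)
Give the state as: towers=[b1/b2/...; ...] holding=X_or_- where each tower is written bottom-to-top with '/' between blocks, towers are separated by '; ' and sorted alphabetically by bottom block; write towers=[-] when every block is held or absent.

towers=[C; D; E/A/B] holding=-

step 1 (pickup(A)): towers=[B; C; D; E] holding=A
step 2 (stack(A, E)): towers=[B; C; D; E/A] holding=-
step 3 (pickup(B)): towers=[C; D; E/A] holding=B
step 4 (stack(B, A)): towers=[C; D; E/A/B] holding=-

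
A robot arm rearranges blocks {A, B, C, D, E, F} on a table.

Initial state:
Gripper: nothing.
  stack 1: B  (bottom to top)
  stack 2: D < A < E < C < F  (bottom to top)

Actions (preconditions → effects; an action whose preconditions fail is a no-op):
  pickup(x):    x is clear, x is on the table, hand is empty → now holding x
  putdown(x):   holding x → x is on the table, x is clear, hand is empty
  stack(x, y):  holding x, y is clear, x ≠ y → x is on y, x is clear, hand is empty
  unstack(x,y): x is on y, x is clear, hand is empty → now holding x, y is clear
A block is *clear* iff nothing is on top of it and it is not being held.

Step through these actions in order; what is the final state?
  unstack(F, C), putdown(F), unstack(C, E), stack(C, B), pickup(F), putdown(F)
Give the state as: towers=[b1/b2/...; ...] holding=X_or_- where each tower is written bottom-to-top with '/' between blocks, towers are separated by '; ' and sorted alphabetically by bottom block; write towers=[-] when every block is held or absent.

towers=[B/C; D/A/E; F] holding=-

step 1 (unstack(F, C)): towers=[B; D/A/E/C] holding=F
step 2 (putdown(F)): towers=[B; D/A/E/C; F] holding=-
step 3 (unstack(C, E)): towers=[B; D/A/E; F] holding=C
step 4 (stack(C, B)): towers=[B/C; D/A/E; F] holding=-
step 5 (pickup(F)): towers=[B/C; D/A/E] holding=F
step 6 (putdown(F)): towers=[B/C; D/A/E; F] holding=-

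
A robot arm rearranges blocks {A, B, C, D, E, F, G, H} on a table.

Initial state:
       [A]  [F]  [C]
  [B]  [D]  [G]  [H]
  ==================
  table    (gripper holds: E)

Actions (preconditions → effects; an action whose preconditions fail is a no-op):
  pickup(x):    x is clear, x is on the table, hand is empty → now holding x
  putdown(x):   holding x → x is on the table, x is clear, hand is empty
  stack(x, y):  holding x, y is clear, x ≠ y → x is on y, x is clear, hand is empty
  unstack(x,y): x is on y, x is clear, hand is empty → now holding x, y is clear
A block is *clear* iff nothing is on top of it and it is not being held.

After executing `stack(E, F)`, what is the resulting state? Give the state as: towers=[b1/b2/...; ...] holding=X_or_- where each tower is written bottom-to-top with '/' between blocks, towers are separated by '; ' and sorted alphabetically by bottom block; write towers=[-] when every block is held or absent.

before: towers=[B; D/A; G/F; H/C] holding=E
pre[stack(E, F)]: holding(E) yes, clear(F) yes, E≠F yes
all met → apply stack(E, F)
after:  towers=[B; D/A; G/F/E; H/C] holding=-

towers=[B; D/A; G/F/E; H/C] holding=-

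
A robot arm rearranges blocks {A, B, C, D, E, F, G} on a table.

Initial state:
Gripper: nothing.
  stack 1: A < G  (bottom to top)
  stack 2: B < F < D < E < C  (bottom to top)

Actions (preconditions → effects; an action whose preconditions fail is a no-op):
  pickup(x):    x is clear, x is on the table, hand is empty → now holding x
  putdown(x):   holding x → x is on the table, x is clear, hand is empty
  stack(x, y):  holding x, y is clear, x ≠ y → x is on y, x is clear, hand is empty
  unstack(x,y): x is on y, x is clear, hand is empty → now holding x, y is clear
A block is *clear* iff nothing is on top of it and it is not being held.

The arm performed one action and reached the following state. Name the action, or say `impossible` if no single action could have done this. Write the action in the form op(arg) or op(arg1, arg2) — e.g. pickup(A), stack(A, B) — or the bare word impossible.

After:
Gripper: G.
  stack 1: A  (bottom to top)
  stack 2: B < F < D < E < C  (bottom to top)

target: towers=[A; B/F/D/E/C] holding=G
     unstack(G, A) → towers=[A; B/F/D/E/C] holding=G  ← match
     unstack(C, E) → towers=[A/G; B/F/D/E] holding=C

unstack(G, A)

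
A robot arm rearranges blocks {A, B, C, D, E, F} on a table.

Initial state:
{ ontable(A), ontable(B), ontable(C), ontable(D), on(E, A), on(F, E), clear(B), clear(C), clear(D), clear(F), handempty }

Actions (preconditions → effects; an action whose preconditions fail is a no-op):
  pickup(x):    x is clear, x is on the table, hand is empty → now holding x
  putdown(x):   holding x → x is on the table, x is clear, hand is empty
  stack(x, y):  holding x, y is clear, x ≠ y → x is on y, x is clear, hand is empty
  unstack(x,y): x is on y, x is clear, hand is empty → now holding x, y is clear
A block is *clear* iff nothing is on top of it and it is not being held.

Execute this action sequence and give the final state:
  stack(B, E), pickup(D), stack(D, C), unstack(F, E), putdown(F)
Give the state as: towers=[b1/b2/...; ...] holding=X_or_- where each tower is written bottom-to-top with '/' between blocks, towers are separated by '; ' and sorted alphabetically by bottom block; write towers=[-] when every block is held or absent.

towers=[A/E; B; C/D; F] holding=-

step 1 (stack(B, E)) [no-op]: towers=[A/E/F; B; C; D] holding=-
step 2 (pickup(D)): towers=[A/E/F; B; C] holding=D
step 3 (stack(D, C)): towers=[A/E/F; B; C/D] holding=-
step 4 (unstack(F, E)): towers=[A/E; B; C/D] holding=F
step 5 (putdown(F)): towers=[A/E; B; C/D; F] holding=-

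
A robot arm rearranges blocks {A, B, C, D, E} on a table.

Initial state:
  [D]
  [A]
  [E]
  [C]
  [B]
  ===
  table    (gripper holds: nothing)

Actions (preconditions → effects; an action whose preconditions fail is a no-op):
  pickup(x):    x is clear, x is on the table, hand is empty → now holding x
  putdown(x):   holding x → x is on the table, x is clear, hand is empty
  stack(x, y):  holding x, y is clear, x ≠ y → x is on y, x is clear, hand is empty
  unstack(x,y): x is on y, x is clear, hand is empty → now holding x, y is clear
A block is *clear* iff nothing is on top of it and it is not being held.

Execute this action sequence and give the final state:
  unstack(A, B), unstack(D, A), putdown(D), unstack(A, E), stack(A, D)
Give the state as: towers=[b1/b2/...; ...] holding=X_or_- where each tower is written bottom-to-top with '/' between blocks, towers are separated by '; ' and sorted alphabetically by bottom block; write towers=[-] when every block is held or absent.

towers=[B/C/E; D/A] holding=-

step 1 (unstack(A, B)) [no-op]: towers=[B/C/E/A/D] holding=-
step 2 (unstack(D, A)): towers=[B/C/E/A] holding=D
step 3 (putdown(D)): towers=[B/C/E/A; D] holding=-
step 4 (unstack(A, E)): towers=[B/C/E; D] holding=A
step 5 (stack(A, D)): towers=[B/C/E; D/A] holding=-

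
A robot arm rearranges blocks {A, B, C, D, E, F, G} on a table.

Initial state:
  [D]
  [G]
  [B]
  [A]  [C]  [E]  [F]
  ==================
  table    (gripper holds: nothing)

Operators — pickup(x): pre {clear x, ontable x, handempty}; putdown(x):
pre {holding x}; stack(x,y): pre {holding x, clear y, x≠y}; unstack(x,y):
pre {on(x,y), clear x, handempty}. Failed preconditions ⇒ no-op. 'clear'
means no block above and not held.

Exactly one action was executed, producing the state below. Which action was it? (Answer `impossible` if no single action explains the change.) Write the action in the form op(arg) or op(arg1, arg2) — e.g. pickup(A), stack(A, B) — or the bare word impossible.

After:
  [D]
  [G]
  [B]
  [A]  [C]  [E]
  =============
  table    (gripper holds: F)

target: towers=[A/B/G/D; C; E] holding=F
         pickup(F) → towers=[A/B/G/D; C; E] holding=F  ← match
     unstack(D, G) → towers=[A/B/G; C; E; F] holding=D
         pickup(E) → towers=[A/B/G/D; C; F] holding=E
         pickup(C) → towers=[A/B/G/D; E; F] holding=C

pickup(F)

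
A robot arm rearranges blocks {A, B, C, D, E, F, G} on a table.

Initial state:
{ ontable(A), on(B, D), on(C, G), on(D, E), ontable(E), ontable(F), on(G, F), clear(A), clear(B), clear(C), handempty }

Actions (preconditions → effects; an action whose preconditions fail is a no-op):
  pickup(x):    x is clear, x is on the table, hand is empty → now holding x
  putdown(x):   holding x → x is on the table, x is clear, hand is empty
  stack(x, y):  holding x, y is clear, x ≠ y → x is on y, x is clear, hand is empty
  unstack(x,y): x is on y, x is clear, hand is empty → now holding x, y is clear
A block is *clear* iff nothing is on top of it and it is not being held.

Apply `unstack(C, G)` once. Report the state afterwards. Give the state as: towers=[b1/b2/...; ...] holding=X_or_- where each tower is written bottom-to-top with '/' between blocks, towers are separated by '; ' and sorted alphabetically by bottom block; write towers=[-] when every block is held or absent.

towers=[A; E/D/B; F/G] holding=C

before: towers=[A; E/D/B; F/G/C] holding=-
pre[unstack(C, G)]: on(C,G) ✓, clear(C) ✓, handempty ✓
all met → apply unstack(C, G)
after:  towers=[A; E/D/B; F/G] holding=C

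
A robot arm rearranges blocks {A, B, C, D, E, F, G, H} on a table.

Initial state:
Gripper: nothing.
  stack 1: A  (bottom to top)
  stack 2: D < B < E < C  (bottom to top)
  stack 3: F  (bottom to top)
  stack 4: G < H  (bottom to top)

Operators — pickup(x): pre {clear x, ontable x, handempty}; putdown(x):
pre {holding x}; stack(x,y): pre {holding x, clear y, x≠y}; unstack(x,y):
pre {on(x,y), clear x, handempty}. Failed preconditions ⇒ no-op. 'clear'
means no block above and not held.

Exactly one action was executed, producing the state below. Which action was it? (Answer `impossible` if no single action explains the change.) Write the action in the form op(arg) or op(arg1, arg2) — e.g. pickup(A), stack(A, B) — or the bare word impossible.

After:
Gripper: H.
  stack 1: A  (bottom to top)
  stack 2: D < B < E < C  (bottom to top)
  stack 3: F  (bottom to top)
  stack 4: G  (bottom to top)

unstack(H, G)

target: towers=[A; D/B/E/C; F; G] holding=H
         pickup(A) → towers=[D/B/E/C; F; G/H] holding=A
     unstack(H, G) → towers=[A; D/B/E/C; F; G] holding=H  ← match
         pickup(F) → towers=[A; D/B/E/C; G/H] holding=F
     unstack(C, E) → towers=[A; D/B/E; F; G/H] holding=C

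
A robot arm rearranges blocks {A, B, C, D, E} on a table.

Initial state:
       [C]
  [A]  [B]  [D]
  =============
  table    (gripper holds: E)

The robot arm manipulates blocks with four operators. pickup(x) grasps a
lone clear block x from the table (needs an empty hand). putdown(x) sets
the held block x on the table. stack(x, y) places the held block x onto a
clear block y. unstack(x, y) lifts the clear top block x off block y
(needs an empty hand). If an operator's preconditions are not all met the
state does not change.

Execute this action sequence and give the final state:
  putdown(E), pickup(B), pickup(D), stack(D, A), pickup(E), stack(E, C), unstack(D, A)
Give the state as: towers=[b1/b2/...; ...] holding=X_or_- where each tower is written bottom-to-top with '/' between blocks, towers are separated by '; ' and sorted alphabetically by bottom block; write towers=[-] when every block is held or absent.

towers=[A; B/C/E] holding=D

step 1 (putdown(E)): towers=[A; B/C; D; E] holding=-
step 2 (pickup(B)) [no-op]: towers=[A; B/C; D; E] holding=-
step 3 (pickup(D)): towers=[A; B/C; E] holding=D
step 4 (stack(D, A)): towers=[A/D; B/C; E] holding=-
step 5 (pickup(E)): towers=[A/D; B/C] holding=E
step 6 (stack(E, C)): towers=[A/D; B/C/E] holding=-
step 7 (unstack(D, A)): towers=[A; B/C/E] holding=D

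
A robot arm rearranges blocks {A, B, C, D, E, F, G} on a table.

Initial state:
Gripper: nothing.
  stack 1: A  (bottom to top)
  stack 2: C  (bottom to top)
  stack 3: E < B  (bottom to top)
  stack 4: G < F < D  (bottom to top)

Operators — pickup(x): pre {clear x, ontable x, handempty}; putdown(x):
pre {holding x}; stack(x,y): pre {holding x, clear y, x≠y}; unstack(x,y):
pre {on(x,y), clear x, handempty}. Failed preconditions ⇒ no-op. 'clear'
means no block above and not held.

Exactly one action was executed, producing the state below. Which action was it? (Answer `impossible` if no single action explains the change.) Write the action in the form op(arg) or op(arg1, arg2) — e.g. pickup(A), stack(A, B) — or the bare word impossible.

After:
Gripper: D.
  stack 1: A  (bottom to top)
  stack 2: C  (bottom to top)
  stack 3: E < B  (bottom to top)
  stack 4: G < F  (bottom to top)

unstack(D, F)

target: towers=[A; C; E/B; G/F] holding=D
     unstack(B, E) → towers=[A; C; E; G/F/D] holding=B
     unstack(D, F) → towers=[A; C; E/B; G/F] holding=D  ← match
         pickup(A) → towers=[C; E/B; G/F/D] holding=A
         pickup(C) → towers=[A; E/B; G/F/D] holding=C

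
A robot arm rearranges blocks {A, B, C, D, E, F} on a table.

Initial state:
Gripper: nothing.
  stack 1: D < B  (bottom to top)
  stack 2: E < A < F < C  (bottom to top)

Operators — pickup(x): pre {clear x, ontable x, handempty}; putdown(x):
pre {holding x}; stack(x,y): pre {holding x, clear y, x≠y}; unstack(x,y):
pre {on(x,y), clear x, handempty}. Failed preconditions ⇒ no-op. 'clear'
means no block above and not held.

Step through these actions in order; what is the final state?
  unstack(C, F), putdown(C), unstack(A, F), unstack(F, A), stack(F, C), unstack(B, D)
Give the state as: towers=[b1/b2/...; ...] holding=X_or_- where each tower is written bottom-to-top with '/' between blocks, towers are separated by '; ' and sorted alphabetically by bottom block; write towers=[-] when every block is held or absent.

towers=[C/F; D; E/A] holding=B

step 1 (unstack(C, F)): towers=[D/B; E/A/F] holding=C
step 2 (putdown(C)): towers=[C; D/B; E/A/F] holding=-
step 3 (unstack(A, F)) [no-op]: towers=[C; D/B; E/A/F] holding=-
step 4 (unstack(F, A)): towers=[C; D/B; E/A] holding=F
step 5 (stack(F, C)): towers=[C/F; D/B; E/A] holding=-
step 6 (unstack(B, D)): towers=[C/F; D; E/A] holding=B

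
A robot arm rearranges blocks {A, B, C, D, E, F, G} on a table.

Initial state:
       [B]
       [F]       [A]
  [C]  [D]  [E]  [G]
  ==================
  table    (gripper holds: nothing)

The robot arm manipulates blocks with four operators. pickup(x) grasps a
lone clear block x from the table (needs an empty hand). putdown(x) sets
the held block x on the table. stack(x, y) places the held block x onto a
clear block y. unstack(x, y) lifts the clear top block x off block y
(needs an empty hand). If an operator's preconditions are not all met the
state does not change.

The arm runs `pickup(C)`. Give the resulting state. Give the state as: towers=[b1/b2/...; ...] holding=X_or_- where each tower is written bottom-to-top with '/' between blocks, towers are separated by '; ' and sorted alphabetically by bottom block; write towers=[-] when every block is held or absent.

before: towers=[C; D/F/B; E; G/A] holding=-
pre[pickup(C)]: clear(C) yes, ontable(C) yes, handempty yes
all met → apply pickup(C)
after:  towers=[D/F/B; E; G/A] holding=C

towers=[D/F/B; E; G/A] holding=C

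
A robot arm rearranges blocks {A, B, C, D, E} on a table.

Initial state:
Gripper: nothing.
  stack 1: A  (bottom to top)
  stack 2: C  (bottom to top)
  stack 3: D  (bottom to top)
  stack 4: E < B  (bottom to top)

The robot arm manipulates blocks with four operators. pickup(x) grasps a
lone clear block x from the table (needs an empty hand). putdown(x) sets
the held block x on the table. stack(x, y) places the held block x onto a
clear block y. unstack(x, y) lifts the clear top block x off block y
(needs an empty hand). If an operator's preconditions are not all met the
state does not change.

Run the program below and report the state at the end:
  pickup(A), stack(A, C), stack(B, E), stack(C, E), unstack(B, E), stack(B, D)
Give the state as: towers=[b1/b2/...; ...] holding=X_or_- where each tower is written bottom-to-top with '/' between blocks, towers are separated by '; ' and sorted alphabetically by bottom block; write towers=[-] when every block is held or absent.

step 1 (pickup(A)): towers=[C; D; E/B] holding=A
step 2 (stack(A, C)): towers=[C/A; D; E/B] holding=-
step 3 (stack(B, E)) [no-op]: towers=[C/A; D; E/B] holding=-
step 4 (stack(C, E)) [no-op]: towers=[C/A; D; E/B] holding=-
step 5 (unstack(B, E)): towers=[C/A; D; E] holding=B
step 6 (stack(B, D)): towers=[C/A; D/B; E] holding=-

towers=[C/A; D/B; E] holding=-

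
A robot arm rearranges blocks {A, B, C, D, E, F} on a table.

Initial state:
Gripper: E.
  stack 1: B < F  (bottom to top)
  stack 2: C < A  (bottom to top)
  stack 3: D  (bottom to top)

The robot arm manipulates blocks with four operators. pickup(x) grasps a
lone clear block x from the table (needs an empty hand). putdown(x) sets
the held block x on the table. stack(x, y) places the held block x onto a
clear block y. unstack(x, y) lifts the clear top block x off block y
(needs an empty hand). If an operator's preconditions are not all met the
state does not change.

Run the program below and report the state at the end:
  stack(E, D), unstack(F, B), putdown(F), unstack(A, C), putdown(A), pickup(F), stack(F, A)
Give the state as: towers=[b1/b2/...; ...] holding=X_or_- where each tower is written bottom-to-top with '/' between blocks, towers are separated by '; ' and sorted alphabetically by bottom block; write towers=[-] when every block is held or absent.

step 1 (stack(E, D)): towers=[B/F; C/A; D/E] holding=-
step 2 (unstack(F, B)): towers=[B; C/A; D/E] holding=F
step 3 (putdown(F)): towers=[B; C/A; D/E; F] holding=-
step 4 (unstack(A, C)): towers=[B; C; D/E; F] holding=A
step 5 (putdown(A)): towers=[A; B; C; D/E; F] holding=-
step 6 (pickup(F)): towers=[A; B; C; D/E] holding=F
step 7 (stack(F, A)): towers=[A/F; B; C; D/E] holding=-

towers=[A/F; B; C; D/E] holding=-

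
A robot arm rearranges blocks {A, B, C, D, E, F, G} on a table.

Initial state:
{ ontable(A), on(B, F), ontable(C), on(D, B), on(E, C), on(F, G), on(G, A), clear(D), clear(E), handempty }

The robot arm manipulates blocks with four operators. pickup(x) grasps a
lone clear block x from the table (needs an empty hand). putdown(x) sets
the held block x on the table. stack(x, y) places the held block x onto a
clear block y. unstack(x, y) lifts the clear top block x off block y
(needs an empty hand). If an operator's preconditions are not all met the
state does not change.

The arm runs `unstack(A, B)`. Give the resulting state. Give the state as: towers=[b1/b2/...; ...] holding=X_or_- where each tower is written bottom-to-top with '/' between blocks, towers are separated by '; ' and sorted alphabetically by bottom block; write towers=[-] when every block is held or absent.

towers=[A/G/F/B/D; C/E] holding=-

before: towers=[A/G/F/B/D; C/E] holding=-
pre[unstack(A, B)]: on(A,B) no, clear(A) no, handempty yes
on(A,B), clear(A) unmet → unstack(A, B) is a no-op
after:  towers=[A/G/F/B/D; C/E] holding=-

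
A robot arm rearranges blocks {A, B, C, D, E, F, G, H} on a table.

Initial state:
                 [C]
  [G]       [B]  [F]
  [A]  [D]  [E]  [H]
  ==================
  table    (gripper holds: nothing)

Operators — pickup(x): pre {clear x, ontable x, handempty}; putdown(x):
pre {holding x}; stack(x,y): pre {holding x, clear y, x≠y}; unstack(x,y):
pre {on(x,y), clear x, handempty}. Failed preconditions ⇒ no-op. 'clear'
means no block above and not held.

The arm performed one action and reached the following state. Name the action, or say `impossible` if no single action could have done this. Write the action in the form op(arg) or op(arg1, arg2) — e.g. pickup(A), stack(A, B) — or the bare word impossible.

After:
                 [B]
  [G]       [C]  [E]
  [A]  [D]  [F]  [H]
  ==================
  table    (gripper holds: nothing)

target: towers=[A/G; D; F/C; H/E/B] holding=-
     unstack(G, A) → towers=[A; D; E/B; H/F/C] holding=G
     unstack(B, E) → towers=[A/G; D; E; H/F/C] holding=B
         pickup(D) → towers=[A/G; E/B; H/F/C] holding=D
     unstack(C, F) → towers=[A/G; D; E/B; H/F] holding=C
none of the 4 applicable actions match → impossible

impossible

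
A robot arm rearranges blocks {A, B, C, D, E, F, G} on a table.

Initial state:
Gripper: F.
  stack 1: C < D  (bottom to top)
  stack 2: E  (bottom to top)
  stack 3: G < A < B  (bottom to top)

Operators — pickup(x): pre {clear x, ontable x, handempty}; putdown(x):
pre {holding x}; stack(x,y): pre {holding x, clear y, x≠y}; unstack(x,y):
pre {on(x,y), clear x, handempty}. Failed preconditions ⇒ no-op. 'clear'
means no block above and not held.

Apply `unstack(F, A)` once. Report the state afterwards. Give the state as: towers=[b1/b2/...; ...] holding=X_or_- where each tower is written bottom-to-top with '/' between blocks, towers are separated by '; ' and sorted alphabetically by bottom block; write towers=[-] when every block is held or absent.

before: towers=[C/D; E; G/A/B] holding=F
pre[unstack(F, A)]: on(F,A) no, clear(F) no, handempty no
on(F,A), clear(F), handempty unmet → unstack(F, A) is a no-op
after:  towers=[C/D; E; G/A/B] holding=F

towers=[C/D; E; G/A/B] holding=F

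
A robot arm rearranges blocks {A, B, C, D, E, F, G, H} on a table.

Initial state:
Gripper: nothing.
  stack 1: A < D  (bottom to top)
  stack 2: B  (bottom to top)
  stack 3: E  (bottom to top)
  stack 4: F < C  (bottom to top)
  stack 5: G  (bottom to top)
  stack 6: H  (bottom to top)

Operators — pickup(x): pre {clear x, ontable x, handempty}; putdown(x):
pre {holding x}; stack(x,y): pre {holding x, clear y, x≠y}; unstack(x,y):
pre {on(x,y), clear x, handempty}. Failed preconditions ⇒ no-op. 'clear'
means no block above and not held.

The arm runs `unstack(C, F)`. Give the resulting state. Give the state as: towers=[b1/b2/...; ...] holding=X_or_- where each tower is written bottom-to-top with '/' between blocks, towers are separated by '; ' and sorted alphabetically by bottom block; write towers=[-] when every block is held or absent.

before: towers=[A/D; B; E; F/C; G; H] holding=-
pre[unstack(C, F)]: on(C,F) yes, clear(C) yes, handempty yes
all met → apply unstack(C, F)
after:  towers=[A/D; B; E; F; G; H] holding=C

towers=[A/D; B; E; F; G; H] holding=C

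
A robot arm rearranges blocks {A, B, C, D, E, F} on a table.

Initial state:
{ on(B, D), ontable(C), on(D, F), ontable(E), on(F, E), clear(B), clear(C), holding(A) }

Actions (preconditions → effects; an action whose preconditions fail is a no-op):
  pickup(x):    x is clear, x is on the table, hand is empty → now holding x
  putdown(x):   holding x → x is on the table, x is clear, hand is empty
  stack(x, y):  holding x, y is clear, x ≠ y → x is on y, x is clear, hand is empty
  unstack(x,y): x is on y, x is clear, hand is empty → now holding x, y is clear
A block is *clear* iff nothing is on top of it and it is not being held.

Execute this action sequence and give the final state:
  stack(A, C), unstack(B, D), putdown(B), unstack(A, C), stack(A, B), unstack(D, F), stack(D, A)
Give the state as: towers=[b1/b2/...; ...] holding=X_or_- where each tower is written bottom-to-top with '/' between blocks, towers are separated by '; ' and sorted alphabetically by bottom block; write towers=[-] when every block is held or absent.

step 1 (stack(A, C)): towers=[C/A; E/F/D/B] holding=-
step 2 (unstack(B, D)): towers=[C/A; E/F/D] holding=B
step 3 (putdown(B)): towers=[B; C/A; E/F/D] holding=-
step 4 (unstack(A, C)): towers=[B; C; E/F/D] holding=A
step 5 (stack(A, B)): towers=[B/A; C; E/F/D] holding=-
step 6 (unstack(D, F)): towers=[B/A; C; E/F] holding=D
step 7 (stack(D, A)): towers=[B/A/D; C; E/F] holding=-

towers=[B/A/D; C; E/F] holding=-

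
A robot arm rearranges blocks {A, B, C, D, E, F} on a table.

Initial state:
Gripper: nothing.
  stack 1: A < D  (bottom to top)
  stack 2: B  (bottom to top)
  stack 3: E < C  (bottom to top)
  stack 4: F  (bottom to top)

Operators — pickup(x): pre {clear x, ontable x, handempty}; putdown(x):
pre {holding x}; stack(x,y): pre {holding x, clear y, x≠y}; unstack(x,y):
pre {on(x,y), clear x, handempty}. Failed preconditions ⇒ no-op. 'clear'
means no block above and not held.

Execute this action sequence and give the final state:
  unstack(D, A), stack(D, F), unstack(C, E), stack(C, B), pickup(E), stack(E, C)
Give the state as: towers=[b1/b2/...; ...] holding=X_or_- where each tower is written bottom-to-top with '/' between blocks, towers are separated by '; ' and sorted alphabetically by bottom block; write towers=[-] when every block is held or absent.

step 1 (unstack(D, A)): towers=[A; B; E/C; F] holding=D
step 2 (stack(D, F)): towers=[A; B; E/C; F/D] holding=-
step 3 (unstack(C, E)): towers=[A; B; E; F/D] holding=C
step 4 (stack(C, B)): towers=[A; B/C; E; F/D] holding=-
step 5 (pickup(E)): towers=[A; B/C; F/D] holding=E
step 6 (stack(E, C)): towers=[A; B/C/E; F/D] holding=-

towers=[A; B/C/E; F/D] holding=-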